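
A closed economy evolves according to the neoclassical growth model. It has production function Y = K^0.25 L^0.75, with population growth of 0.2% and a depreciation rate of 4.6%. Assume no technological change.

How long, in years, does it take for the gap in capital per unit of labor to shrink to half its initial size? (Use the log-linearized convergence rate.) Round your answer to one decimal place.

t_½ ≈ 19.3 years

Near the steady state the convergence rate is λ = (1 − α)(n + δ).
λ = (1 − 0.25) × 0.048 = 0.75 × 0.048 = 0.0360
Half-life = ln 2 / λ = 0.6931 / 0.0360 ≈ 19.25 years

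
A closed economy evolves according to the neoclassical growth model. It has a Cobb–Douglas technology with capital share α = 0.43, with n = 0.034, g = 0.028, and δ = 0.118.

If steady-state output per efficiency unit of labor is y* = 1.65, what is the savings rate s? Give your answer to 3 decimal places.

Steady state requires s·f(k) = (n + g + δ)·k, i.e. s·k^α = (n + g + δ)·k.
Since y* = [s/(n + g + δ)]^(α/(1−α)), we have s/(n + g + δ) = (y*)^((1−α)/α) = 1.65^1.3256 = 1.9422.
Therefore s = 1.9422 × (n + g + δ) = 1.9422 × 0.180 = 0.3496.

s ≈ 0.350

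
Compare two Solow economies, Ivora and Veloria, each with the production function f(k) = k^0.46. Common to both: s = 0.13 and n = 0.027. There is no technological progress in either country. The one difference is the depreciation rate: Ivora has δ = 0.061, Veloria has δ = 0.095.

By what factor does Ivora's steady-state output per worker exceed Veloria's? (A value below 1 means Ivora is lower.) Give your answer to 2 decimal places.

y*_I / y*_V ≈ 1.32

Steady-state y* = [s/(n + δ)]^(α/(1−α)), so the ratio is [ (s_I/(n + δ)_I) / (s_V/(n + δ)_V) ]^0.8519.
s_I/(n + δ)_I = 0.13/0.088 = 1.4773; s_V/(n + δ)_V = 0.13/0.122 = 1.0656.
Ratio = (1.4773/1.0656)^0.8519 = 1.3864^0.8519 ≈ 1.3209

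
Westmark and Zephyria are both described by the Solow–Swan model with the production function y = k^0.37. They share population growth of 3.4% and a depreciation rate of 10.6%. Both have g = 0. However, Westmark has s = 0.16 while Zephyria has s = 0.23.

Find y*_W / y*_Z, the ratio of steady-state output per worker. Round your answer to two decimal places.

y*_W / y*_Z ≈ 0.81

Steady-state y* = [s/(n + δ)]^(α/(1−α)), so the ratio is [ (s_W/(n + δ)_W) / (s_Z/(n + δ)_Z) ]^0.5873.
s_W/(n + δ)_W = 0.16/0.140 = 1.1429; s_Z/(n + δ)_Z = 0.23/0.140 = 1.6429.
Ratio = (1.1429/1.6429)^0.5873 = 0.6957^0.5873 ≈ 0.8081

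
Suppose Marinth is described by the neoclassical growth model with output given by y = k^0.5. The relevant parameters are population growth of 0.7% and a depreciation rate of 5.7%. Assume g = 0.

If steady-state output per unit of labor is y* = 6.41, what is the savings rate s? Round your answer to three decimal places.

At the steady state, Δk = 0, so s·k^α = (n + δ)·k.
Since y* = [s/(n + δ)]^(α/(1−α)), we have s/(n + δ) = (y*)^((1−α)/α) = 6.41^1 = 6.4100.
Therefore s = 6.4100 × (n + δ) = 6.4100 × 0.064 = 0.4102.

s ≈ 0.410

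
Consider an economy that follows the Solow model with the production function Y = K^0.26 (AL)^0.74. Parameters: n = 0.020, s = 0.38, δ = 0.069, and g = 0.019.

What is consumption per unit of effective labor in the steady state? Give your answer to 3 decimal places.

At the steady state, Δk = 0, so s·k^α = (n + g + δ)·k.
Rearranging, k^(1−α) = s / (n + g + δ).
k^0.74 = 0.38 / (0.020 + 0.019 + 0.069) = 0.38 / 0.108 = 3.5185
k* = 3.5185^(1/0.74) ≈ 5.4742
y* = (k*)^α = 5.4742^0.26 ≈ 1.5558
c* = (1 − s)·y* = (1 − 0.38) × 1.5558 ≈ 0.9646

c* ≈ 0.965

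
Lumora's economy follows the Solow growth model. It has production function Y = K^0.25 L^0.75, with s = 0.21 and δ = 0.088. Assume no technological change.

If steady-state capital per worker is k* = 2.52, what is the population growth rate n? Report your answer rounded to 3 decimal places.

n ≈ 0.017

Steady state requires s·f(k) = (n + δ)·k, i.e. s·k^α = (n + δ)·k.
So s / (n + δ) = (k*)^(1−α) = 2.52^0.75 = 2.0001.
Therefore n + δ = s / 2.0001 = 0.21 / 2.0001 = 0.1050, so n = 0.1050 − 0.088 = 0.0170.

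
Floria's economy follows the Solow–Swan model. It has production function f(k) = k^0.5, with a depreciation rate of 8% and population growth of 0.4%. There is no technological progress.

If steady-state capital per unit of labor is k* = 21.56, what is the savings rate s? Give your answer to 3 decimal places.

s ≈ 0.390

Steady state requires s·f(k) = (n + δ)·k, i.e. s·k^α = (n + δ)·k.
So s / (n + δ) = (k*)^(1−α) = 21.56^0.5 = 4.6433.
Therefore s = 4.6433 × (n + δ) = 4.6433 × 0.084 = 0.3900.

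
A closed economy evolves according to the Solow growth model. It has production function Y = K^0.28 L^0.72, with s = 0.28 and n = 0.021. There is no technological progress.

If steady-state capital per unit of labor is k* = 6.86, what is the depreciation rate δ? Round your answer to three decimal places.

δ ≈ 0.049

Steady state requires s·f(k) = (n + δ)·k, i.e. s·k^α = (n + δ)·k.
So s / (n + δ) = (k*)^(1−α) = 6.86^0.72 = 4.0009.
Therefore n + δ = s / 4.0009 = 0.28 / 4.0009 = 0.0700, so δ = 0.0700 − 0.021 = 0.0490.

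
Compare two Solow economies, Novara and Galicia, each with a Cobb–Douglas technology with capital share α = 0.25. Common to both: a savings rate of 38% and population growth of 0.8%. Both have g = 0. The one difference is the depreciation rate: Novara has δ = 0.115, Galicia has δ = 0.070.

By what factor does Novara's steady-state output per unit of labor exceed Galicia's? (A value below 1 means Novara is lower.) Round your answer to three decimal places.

Steady-state y* = [s/(n + δ)]^(α/(1−α)), so the ratio is [ (s_N/(n + δ)_N) / (s_G/(n + δ)_G) ]^0.3333.
s_N/(n + δ)_N = 0.38/0.123 = 3.0894; s_G/(n + δ)_G = 0.38/0.078 = 4.8718.
Ratio = (3.0894/4.8718)^0.3333 = 0.6341^0.3333 ≈ 0.8591

y*_N / y*_G ≈ 0.859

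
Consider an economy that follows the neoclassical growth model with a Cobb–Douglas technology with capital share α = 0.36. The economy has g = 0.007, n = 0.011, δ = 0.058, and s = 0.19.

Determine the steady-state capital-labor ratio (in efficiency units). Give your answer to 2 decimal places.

k* ≈ 4.19

At the steady state, Δk = 0, so s·k^α = (n + g + δ)·k.
Rearranging, k^(1−α) = s / (n + g + δ).
k^0.64 = 0.19 / (0.011 + 0.007 + 0.058) = 0.19 / 0.076 = 2.5000
k* = 2.5000^(1/0.64) ≈ 4.1858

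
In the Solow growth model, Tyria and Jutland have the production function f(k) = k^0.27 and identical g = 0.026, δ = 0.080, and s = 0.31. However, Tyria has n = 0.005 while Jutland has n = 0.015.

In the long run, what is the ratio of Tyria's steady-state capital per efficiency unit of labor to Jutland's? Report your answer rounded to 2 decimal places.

k*_T / k*_J ≈ 1.13

Steady-state k* = [s/(n + g + δ)]^(1/(1−α)), so the ratio is [ (s_T/(n + g + δ)_T) / (s_J/(n + g + δ)_J) ]^1.3699.
s_T/(n + g + δ)_T = 0.31/0.111 = 2.7928; s_J/(n + g + δ)_J = 0.31/0.121 = 2.5620.
Ratio = (2.7928/2.5620)^1.3699 = 1.0901^1.3699 ≈ 1.1254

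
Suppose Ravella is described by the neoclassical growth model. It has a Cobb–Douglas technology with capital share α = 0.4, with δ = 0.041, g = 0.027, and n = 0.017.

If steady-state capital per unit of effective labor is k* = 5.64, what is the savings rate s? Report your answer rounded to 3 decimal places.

In steady state, investment equals break-even investment: s·k^α = (n + g + δ)·k.
So s / (n + g + δ) = (k*)^(1−α) = 5.64^0.6 = 2.8234.
Therefore s = 2.8234 × (n + g + δ) = 2.8234 × 0.085 = 0.2400.

s ≈ 0.240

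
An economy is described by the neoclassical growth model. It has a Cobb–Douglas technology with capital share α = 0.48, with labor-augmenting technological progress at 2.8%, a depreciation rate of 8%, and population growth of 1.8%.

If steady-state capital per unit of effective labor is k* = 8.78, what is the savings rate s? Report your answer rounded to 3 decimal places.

At the steady state, Δk = 0, so s·k^α = (n + g + δ)·k.
So s / (n + g + δ) = (k*)^(1−α) = 8.78^0.52 = 3.0947.
Therefore s = 3.0947 × (n + g + δ) = 3.0947 × 0.126 = 0.3899.

s ≈ 0.390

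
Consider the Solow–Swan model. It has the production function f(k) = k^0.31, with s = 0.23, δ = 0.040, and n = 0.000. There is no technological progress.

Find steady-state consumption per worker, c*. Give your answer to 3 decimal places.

In steady state, investment equals break-even investment: s·k^α = (n + δ)·k.
Rearranging, k^(1−α) = s / (n + δ).
k^0.69 = 0.23 / (0.000 + 0.040) = 0.23 / 0.040 = 5.7500
k* = 5.7500^(1/0.69) ≈ 12.6173
y* = (k*)^α = 12.6173^0.31 ≈ 2.1943
c* = (1 − s)·y* = (1 − 0.23) × 2.1943 ≈ 1.6896

c* = 1.690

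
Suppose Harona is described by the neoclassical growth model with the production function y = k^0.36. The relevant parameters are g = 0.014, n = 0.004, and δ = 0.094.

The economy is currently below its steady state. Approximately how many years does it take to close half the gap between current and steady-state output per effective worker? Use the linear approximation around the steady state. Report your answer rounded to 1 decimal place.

Near the steady state the convergence rate is λ = (1 − α)(n + g + δ).
λ = (1 − 0.36) × 0.112 = 0.64 × 0.112 = 0.07168
Half-life = ln 2 / λ = 0.6931 / 0.07168 ≈ 9.67 years

half-life ≈ 9.7 years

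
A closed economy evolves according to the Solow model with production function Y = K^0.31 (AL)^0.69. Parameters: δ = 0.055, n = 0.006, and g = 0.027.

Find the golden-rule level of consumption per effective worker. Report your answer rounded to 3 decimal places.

c_gold ≈ 1.215

At the golden rule, f'(k) = n + g + δ, so α·k^(α−1) = n + g + δ and k_gold = (α/(n + g + δ))^(1/(1−α)).
k_gold = (0.31/0.088)^(1/0.69) = 3.5227^1.4493 ≈ 6.2028
c_gold = f(k_gold) − (n + g + δ)·k_gold = 1.7608 − 0.088×6.2028 ≈ 1.2150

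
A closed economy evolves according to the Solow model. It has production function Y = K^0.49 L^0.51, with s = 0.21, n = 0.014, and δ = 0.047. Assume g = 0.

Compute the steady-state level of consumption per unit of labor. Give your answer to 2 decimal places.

In steady state, investment equals break-even investment: s·k^α = (n + δ)·k.
Rearranging, k^(1−α) = s / (n + δ).
k^0.51 = 0.21 / (0.014 + 0.047) = 0.21 / 0.061 = 3.4426
k* = 3.4426^(1/0.51) ≈ 11.2906
y* = (k*)^α = 11.2906^0.49 ≈ 3.2797
c* = (1 − s)·y* = (1 − 0.21) × 3.2797 ≈ 2.5910

c* = 2.59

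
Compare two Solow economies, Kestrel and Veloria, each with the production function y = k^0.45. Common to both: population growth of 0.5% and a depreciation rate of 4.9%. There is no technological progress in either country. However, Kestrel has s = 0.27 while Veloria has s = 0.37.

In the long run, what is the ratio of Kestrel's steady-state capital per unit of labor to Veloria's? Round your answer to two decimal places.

Steady-state k* = [s/(n + δ)]^(1/(1−α)), so the ratio is [ (s_K/(n + δ)_K) / (s_V/(n + δ)_V) ]^1.8182.
s_K/(n + δ)_K = 0.27/0.054 = 5.0000; s_V/(n + δ)_V = 0.37/0.054 = 6.8519.
Ratio = (5.0000/6.8519)^1.8182 = 0.7297^1.8182 ≈ 0.5639

k*_K / k*_V ≈ 0.56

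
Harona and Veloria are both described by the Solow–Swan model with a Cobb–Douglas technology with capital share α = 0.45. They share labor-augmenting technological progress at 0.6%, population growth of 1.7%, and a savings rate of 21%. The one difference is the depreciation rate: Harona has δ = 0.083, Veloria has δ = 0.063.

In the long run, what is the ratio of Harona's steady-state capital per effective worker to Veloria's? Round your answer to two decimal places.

Steady-state k* = [s/(n + g + δ)]^(1/(1−α)), so the ratio is [ (s_H/(n + g + δ)_H) / (s_V/(n + g + δ)_V) ]^1.8182.
s_H/(n + g + δ)_H = 0.21/0.106 = 1.9811; s_V/(n + g + δ)_V = 0.21/0.086 = 2.4419.
Ratio = (1.9811/2.4419)^1.8182 = 0.8113^1.8182 ≈ 0.6837

ratio ≈ 0.68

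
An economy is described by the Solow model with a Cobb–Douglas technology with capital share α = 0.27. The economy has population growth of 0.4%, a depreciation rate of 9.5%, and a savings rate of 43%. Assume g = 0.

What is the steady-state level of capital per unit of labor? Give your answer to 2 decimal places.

k* ≈ 7.48

Steady state requires s·f(k) = (n + δ)·k, i.e. s·k^α = (n + δ)·k.
Rearranging, k^(1−α) = s / (n + δ).
k^0.73 = 0.43 / (0.004 + 0.095) = 0.43 / 0.099 = 4.3434
k* = 4.3434^(1/0.73) ≈ 7.4772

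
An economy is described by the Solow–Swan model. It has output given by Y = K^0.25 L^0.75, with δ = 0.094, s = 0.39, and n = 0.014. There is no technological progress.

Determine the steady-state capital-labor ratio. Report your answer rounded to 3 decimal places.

In steady state, investment equals break-even investment: s·k^α = (n + δ)·k.
Rearranging, k^(1−α) = s / (n + δ).
k^0.75 = 0.39 / (0.014 + 0.094) = 0.39 / 0.108 = 3.6111
k* = 3.6111^(1/0.75) ≈ 5.5401

k* = 5.540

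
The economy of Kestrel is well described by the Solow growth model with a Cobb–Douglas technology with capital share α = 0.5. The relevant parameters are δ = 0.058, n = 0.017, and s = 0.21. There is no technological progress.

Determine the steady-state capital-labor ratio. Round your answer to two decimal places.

At the steady state, Δk = 0, so s·k^α = (n + δ)·k.
Rearranging, k^(1−α) = s / (n + δ).
k^0.5 = 0.21 / (0.017 + 0.058) = 0.21 / 0.075 = 2.8000
k* = 2.8000^(1/0.5) ≈ 7.8400

k* = 7.84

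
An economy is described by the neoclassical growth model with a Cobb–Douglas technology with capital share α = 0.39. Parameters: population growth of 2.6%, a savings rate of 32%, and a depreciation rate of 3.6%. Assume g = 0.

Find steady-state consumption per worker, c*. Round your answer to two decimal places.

At the steady state, Δk = 0, so s·k^α = (n + δ)·k.
Rearranging, k^(1−α) = s / (n + δ).
k^0.61 = 0.32 / (0.026 + 0.036) = 0.32 / 0.062 = 5.1613
k* = 5.1613^(1/0.61) ≈ 14.7386
y* = (k*)^α = 14.7386^0.39 ≈ 2.8556
c* = (1 − s)·y* = (1 − 0.32) × 2.8556 ≈ 1.9418

c* ≈ 1.94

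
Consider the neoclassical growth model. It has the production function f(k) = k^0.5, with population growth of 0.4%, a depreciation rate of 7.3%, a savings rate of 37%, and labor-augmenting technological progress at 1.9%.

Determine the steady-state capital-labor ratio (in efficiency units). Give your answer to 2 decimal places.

k* = 14.85

Steady state requires s·f(k) = (n + g + δ)·k, i.e. s·k^α = (n + g + δ)·k.
Rearranging, k^(1−α) = s / (n + g + δ).
k^0.5 = 0.37 / (0.004 + 0.019 + 0.073) = 0.37 / 0.096 = 3.8542
k* = 3.8542^(1/0.5) ≈ 14.8549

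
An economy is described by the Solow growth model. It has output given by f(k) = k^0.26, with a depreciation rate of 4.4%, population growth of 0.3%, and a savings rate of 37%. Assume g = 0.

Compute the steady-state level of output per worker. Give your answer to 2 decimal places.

In steady state, investment equals break-even investment: s·k^α = (n + δ)·k.
Dividing both sides by k: k^(1−α) = s / (n + δ).
k^0.74 = 0.37 / (0.003 + 0.044) = 0.37 / 0.047 = 7.8723
k* = 7.8723^(1/0.74) ≈ 16.2535
y* = (k*)^α = 16.2535^0.26 ≈ 2.0646

y* = 2.06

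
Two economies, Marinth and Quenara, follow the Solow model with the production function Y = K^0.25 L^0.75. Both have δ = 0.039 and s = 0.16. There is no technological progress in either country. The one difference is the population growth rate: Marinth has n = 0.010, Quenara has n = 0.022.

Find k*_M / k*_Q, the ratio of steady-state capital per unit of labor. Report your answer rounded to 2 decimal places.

Steady-state k* = [s/(n + δ)]^(1/(1−α)), so the ratio is [ (s_M/(n + δ)_M) / (s_Q/(n + δ)_Q) ]^1.3333.
s_M/(n + δ)_M = 0.16/0.049 = 3.2653; s_Q/(n + δ)_Q = 0.16/0.061 = 2.6230.
Ratio = (3.2653/2.6230)^1.3333 = 1.2449^1.3333 ≈ 1.3392

k*_M / k*_Q ≈ 1.34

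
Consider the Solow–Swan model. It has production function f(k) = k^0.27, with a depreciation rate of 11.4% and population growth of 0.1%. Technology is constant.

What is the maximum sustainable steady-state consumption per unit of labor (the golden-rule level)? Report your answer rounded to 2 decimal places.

c_gold ≈ 1.00

At the golden rule, f'(k) = n + δ, so α·k^(α−1) = n + δ and k_gold = (α/(n + δ))^(1/(1−α)).
k_gold = (0.27/0.115)^(1/0.73) = 2.3478^1.3699 ≈ 3.2194
c_gold = f(k_gold) − (n + δ)·k_gold = 1.3712 − 0.115×3.2194 ≈ 1.0010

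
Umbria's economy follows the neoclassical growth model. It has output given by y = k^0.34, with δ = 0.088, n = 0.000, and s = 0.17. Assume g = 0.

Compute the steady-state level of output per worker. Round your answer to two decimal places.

y* ≈ 1.40

In steady state, investment equals break-even investment: s·k^α = (n + δ)·k.
Rearranging, k^(1−α) = s / (n + δ).
k^0.66 = 0.17 / (0.000 + 0.088) = 0.17 / 0.088 = 1.9318
k* = 1.9318^(1/0.66) ≈ 2.7119
y* = (k*)^α = 2.7119^0.34 ≈ 1.4038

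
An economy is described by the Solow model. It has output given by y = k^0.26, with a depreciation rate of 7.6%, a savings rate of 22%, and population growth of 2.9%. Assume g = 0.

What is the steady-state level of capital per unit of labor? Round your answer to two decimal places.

k* ≈ 2.72

In steady state, investment equals break-even investment: s·k^α = (n + δ)·k.
Dividing both sides by k: k^(1−α) = s / (n + δ).
k^0.74 = 0.22 / (0.029 + 0.076) = 0.22 / 0.105 = 2.0952
k* = 2.0952^(1/0.74) ≈ 2.7170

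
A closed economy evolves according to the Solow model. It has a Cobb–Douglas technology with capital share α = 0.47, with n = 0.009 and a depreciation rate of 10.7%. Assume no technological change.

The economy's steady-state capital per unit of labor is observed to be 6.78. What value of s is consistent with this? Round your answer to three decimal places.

s ≈ 0.320

At the steady state, Δk = 0, so s·k^α = (n + δ)·k.
So s / (n + δ) = (k*)^(1−α) = 6.78^0.53 = 2.7577.
Therefore s = 2.7577 × (n + δ) = 2.7577 × 0.116 = 0.3199.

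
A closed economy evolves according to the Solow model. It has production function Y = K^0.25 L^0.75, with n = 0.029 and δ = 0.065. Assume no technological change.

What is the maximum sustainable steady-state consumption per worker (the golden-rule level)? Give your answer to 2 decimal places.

At the golden rule, f'(k) = n + δ, so α·k^(α−1) = n + δ and k_gold = (α/(n + δ))^(1/(1−α)).
k_gold = (0.25/0.094)^(1/0.75) = 2.6596^1.3333 ≈ 3.6847
c_gold = f(k_gold) − (n + δ)·k_gold = 1.3855 − 0.094×3.6847 ≈ 1.0391

c_gold ≈ 1.04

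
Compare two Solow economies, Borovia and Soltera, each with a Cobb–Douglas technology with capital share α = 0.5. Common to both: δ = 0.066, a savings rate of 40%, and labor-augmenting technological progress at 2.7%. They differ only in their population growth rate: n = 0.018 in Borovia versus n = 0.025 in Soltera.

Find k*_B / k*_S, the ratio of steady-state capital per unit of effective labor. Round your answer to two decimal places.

Steady-state k* = [s/(n + g + δ)]^(1/(1−α)), so the ratio is [ (s_B/(n + g + δ)_B) / (s_S/(n + g + δ)_S) ]^2.
s_B/(n + g + δ)_B = 0.40/0.111 = 3.6036; s_S/(n + g + δ)_S = 0.40/0.118 = 3.3898.
Ratio = (3.6036/3.3898)^2 = 1.0631^2 ≈ 1.1302

ratio ≈ 1.13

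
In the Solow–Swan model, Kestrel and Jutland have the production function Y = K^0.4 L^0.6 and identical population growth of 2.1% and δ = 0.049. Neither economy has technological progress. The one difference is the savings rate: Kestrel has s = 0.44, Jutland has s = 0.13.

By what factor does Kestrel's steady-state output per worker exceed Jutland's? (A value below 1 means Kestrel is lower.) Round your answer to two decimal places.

Steady-state y* = [s/(n + δ)]^(α/(1−α)), so the ratio is [ (s_K/(n + δ)_K) / (s_J/(n + δ)_J) ]^0.6667.
s_K/(n + δ)_K = 0.44/0.070 = 6.2857; s_J/(n + δ)_J = 0.13/0.070 = 1.8571.
Ratio = (6.2857/1.8571)^0.6667 = 3.3847^0.6667 ≈ 2.2544

y*_K / y*_J ≈ 2.25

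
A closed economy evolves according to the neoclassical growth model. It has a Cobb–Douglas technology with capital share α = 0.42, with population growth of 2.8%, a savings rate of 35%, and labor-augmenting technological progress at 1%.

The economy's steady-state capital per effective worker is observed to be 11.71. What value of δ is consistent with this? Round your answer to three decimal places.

δ ≈ 0.046

At the steady state, Δk = 0, so s·k^α = (n + g + δ)·k.
So s / (n + g + δ) = (k*)^(1−α) = 11.71^0.58 = 4.1664.
Therefore n + g + δ = s / 4.1664 = 0.35 / 4.1664 = 0.0840, so δ = 0.0840 − 0.038 = 0.0460.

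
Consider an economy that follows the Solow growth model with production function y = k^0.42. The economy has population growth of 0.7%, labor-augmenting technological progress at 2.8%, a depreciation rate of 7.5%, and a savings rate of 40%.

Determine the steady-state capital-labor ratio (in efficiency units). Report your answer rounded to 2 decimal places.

In steady state, investment equals break-even investment: s·k^α = (n + g + δ)·k.
Rearranging, k^(1−α) = s / (n + g + δ).
k^0.58 = 0.40 / (0.007 + 0.028 + 0.075) = 0.40 / 0.110 = 3.6364
k* = 3.6364^(1/0.58) ≈ 9.2614

k* ≈ 9.26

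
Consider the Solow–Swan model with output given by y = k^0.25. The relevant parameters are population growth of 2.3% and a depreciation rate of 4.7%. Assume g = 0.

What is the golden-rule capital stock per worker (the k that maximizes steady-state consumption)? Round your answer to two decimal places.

The golden rule sets f'(k) = n + δ, i.e. α·k^(α−1) = n + δ.
So k^(1−α) = α / (n + δ) = 0.25 / 0.070 = 3.5714.
k_gold = 3.5714^(1/0.75) ≈ 5.4591

k_gold ≈ 5.46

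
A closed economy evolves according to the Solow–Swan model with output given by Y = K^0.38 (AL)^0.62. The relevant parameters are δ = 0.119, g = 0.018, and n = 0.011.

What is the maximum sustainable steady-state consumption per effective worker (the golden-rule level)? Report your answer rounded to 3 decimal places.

c_gold ≈ 1.105

At the golden rule, f'(k) = n + g + δ, so α·k^(α−1) = n + g + δ and k_gold = (α/(n + g + δ))^(1/(1−α)).
k_gold = (0.38/0.148)^(1/0.62) = 2.5676^1.6129 ≈ 4.5764
c_gold = f(k_gold) − (n + g + δ)·k_gold = 1.7824 − 0.148×4.5764 ≈ 1.1051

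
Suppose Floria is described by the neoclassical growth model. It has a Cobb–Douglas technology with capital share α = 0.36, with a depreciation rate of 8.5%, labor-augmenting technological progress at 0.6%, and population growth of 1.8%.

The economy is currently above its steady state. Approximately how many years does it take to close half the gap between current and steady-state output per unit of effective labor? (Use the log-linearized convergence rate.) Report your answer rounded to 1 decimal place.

half-life ≈ 9.9 years

Near the steady state the convergence rate is λ = (1 − α)(n + g + δ).
λ = (1 − 0.36) × 0.109 = 0.64 × 0.109 = 0.06976
Half-life = ln 2 / λ = 0.6931 / 0.06976 ≈ 9.94 years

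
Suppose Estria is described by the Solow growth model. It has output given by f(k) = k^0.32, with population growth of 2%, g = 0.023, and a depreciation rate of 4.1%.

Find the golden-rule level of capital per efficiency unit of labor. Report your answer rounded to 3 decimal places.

k_gold ≈ 7.149

The golden rule sets f'(k) = n + g + δ, i.e. α·k^(α−1) = n + g + δ.
So k^(1−α) = α / (n + g + δ) = 0.32 / 0.084 = 3.8095.
k_gold = 3.8095^(1/0.68) ≈ 7.1485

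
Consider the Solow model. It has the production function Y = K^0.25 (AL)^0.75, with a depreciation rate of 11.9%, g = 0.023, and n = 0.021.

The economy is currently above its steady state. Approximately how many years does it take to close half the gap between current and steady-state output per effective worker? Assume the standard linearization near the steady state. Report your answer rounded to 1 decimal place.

Near the steady state the convergence rate is λ = (1 − α)(n + g + δ).
λ = (1 − 0.25) × 0.163 = 0.75 × 0.163 = 0.12225
Half-life = ln 2 / λ = 0.6931 / 0.12225 ≈ 5.67 years

about 5.7 years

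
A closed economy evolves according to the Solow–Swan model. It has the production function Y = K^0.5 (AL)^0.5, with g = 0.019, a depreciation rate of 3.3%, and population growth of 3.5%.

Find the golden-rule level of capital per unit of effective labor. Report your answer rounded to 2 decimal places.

k_gold ≈ 33.03

The golden rule sets f'(k) = n + g + δ, i.e. α·k^(α−1) = n + g + δ.
So k^(1−α) = α / (n + g + δ) = 0.5 / 0.087 = 5.7471.
k_gold = 5.7471^(1/0.5) ≈ 33.0292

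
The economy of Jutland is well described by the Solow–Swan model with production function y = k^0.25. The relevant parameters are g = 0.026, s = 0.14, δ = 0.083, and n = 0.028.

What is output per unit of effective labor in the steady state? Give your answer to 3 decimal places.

y* ≈ 1.007

Steady state requires s·f(k) = (n + g + δ)·k, i.e. s·k^α = (n + g + δ)·k.
Dividing both sides by k: k^(1−α) = s / (n + g + δ).
k^0.75 = 0.14 / (0.028 + 0.026 + 0.083) = 0.14 / 0.137 = 1.0219
k* = 1.0219^(1/0.75) ≈ 1.0293
y* = (k*)^α = 1.0293^0.25 ≈ 1.0072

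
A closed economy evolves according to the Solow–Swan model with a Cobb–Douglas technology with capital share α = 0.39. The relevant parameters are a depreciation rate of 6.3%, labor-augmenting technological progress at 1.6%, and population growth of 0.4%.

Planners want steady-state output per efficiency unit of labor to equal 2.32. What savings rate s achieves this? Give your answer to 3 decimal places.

s ≈ 0.310

At the steady state, Δk = 0, so s·k^α = (n + g + δ)·k.
Since y* = [s/(n + g + δ)]^(α/(1−α)), we have s/(n + g + δ) = (y*)^((1−α)/α) = 2.32^1.5641 = 3.7296.
Therefore s = 3.7296 × (n + g + δ) = 3.7296 × 0.083 = 0.3096.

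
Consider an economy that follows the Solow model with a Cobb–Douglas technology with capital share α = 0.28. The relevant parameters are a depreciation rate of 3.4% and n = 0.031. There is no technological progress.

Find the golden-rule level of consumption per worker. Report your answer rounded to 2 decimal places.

At the golden rule, f'(k) = n + δ, so α·k^(α−1) = n + δ and k_gold = (α/(n + δ))^(1/(1−α)).
k_gold = (0.28/0.065)^(1/0.72) = 4.3077^1.3889 ≈ 7.6016
c_gold = f(k_gold) − (n + δ)·k_gold = 1.7646 − 0.065×7.6016 ≈ 1.2705

c_gold ≈ 1.27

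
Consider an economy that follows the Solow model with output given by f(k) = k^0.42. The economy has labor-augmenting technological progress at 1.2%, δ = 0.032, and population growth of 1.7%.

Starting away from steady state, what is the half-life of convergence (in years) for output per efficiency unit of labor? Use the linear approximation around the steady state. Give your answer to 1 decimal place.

Near the steady state the convergence rate is λ = (1 − α)(n + g + δ).
λ = (1 − 0.42) × 0.061 = 0.58 × 0.061 = 0.03538
Half-life = ln 2 / λ = 0.6931 / 0.03538 ≈ 19.59 years

t_½ ≈ 19.6 years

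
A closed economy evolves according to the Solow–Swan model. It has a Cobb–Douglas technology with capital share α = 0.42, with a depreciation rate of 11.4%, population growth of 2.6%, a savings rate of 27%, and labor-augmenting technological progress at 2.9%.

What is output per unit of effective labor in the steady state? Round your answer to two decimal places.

y* = 1.40

At the steady state, Δk = 0, so s·k^α = (n + g + δ)·k.
Dividing both sides by k: k^(1−α) = s / (n + g + δ).
k^0.58 = 0.27 / (0.026 + 0.029 + 0.114) = 0.27 / 0.169 = 1.5976
k* = 1.5976^(1/0.58) ≈ 2.2429
y* = (k*)^α = 2.2429^0.42 ≈ 1.4039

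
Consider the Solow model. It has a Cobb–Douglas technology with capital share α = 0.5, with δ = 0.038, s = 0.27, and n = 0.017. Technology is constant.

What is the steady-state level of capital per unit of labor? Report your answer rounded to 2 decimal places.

Steady state requires s·f(k) = (n + δ)·k, i.e. s·k^α = (n + δ)·k.
Rearranging, k^(1−α) = s / (n + δ).
k^0.5 = 0.27 / (0.017 + 0.038) = 0.27 / 0.055 = 4.9091
k* = 4.9091^(1/0.5) ≈ 24.0993

k* ≈ 24.10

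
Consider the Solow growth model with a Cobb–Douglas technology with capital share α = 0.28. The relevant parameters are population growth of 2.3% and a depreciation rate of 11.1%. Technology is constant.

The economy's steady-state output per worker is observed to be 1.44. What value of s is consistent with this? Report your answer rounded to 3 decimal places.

s ≈ 0.342

Steady state requires s·f(k) = (n + δ)·k, i.e. s·k^α = (n + δ)·k.
Since y* = [s/(n + δ)]^(α/(1−α)), we have s/(n + δ) = (y*)^((1−α)/α) = 1.44^2.5714 = 2.5540.
Therefore s = 2.5540 × (n + δ) = 2.5540 × 0.134 = 0.3422.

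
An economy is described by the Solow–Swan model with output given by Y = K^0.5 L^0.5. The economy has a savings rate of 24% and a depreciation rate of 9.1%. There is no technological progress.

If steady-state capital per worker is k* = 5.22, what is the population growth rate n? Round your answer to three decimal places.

Steady state requires s·f(k) = (n + δ)·k, i.e. s·k^α = (n + δ)·k.
So s / (n + δ) = (k*)^(1−α) = 5.22^0.5 = 2.2847.
Therefore n + δ = s / 2.2847 = 0.24 / 2.2847 = 0.1050, so n = 0.1050 − 0.091 = 0.0140.

n ≈ 0.014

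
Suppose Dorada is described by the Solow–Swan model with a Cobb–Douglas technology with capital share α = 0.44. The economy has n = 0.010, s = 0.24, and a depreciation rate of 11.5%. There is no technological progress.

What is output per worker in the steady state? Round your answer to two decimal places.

In steady state, investment equals break-even investment: s·k^α = (n + δ)·k.
Dividing both sides by k: k^(1−α) = s / (n + δ).
k^0.56 = 0.24 / (0.010 + 0.115) = 0.24 / 0.125 = 1.9200
k* = 1.9200^(1/0.56) ≈ 3.2055
y* = (k*)^α = 3.2055^0.44 ≈ 1.6695

y* = 1.67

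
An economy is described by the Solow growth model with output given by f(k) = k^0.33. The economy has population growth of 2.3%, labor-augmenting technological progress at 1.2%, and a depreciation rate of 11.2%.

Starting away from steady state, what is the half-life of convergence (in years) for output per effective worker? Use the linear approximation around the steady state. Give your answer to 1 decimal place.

half-life ≈ 7.0 years

Near the steady state the convergence rate is λ = (1 − α)(n + g + δ).
λ = (1 − 0.33) × 0.147 = 0.67 × 0.147 = 0.09849
Half-life = ln 2 / λ = 0.6931 / 0.09849 ≈ 7.04 years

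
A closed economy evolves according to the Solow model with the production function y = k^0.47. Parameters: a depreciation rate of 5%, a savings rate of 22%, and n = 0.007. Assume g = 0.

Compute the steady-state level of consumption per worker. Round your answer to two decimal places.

In steady state, investment equals break-even investment: s·k^α = (n + δ)·k.
Rearranging, k^(1−α) = s / (n + δ).
k^0.53 = 0.22 / (0.007 + 0.050) = 0.22 / 0.057 = 3.8596
k* = 3.8596^(1/0.53) ≈ 12.7845
y* = (k*)^α = 12.7845^0.47 ≈ 3.3124
c* = (1 − s)·y* = (1 − 0.22) × 3.3124 ≈ 2.5837

c* ≈ 2.58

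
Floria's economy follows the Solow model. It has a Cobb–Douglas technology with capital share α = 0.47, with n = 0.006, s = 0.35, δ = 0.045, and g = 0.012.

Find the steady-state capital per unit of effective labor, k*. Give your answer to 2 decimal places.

k* = 25.42

At the steady state, Δk = 0, so s·k^α = (n + g + δ)·k.
Rearranging, k^(1−α) = s / (n + g + δ).
k^0.53 = 0.35 / (0.006 + 0.012 + 0.045) = 0.35 / 0.063 = 5.5556
k* = 5.5556^(1/0.53) ≈ 25.4187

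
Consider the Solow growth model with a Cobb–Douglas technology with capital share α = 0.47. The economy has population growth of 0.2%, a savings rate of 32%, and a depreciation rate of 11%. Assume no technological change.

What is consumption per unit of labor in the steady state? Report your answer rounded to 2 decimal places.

c* = 1.73

Steady state requires s·f(k) = (n + δ)·k, i.e. s·k^α = (n + δ)·k.
Dividing both sides by k: k^(1−α) = s / (n + δ).
k^0.53 = 0.32 / (0.002 + 0.110) = 0.32 / 0.112 = 2.8571
k* = 2.8571^(1/0.53) ≈ 7.2483
y* = (k*)^α = 7.2483^0.47 ≈ 2.5369
c* = (1 − s)·y* = (1 − 0.32) × 2.5369 ≈ 1.7251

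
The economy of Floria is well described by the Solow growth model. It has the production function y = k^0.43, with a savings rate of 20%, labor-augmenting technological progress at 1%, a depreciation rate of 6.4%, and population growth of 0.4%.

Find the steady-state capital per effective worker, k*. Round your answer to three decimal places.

k* ≈ 5.217

At the steady state, Δk = 0, so s·k^α = (n + g + δ)·k.
Dividing both sides by k: k^(1−α) = s / (n + g + δ).
k^0.57 = 0.20 / (0.004 + 0.010 + 0.064) = 0.20 / 0.078 = 2.5641
k* = 2.5641^(1/0.57) ≈ 5.2171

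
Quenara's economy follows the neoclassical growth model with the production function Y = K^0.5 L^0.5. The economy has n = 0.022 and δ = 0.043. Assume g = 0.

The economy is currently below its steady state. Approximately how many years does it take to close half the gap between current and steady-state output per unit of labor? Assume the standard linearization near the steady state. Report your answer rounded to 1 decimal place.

Near the steady state the convergence rate is λ = (1 − α)(n + δ).
λ = (1 − 0.5) × 0.065 = 0.5 × 0.065 = 0.0325
Half-life = ln 2 / λ = 0.6931 / 0.0325 ≈ 21.33 years

t_½ ≈ 21.3 years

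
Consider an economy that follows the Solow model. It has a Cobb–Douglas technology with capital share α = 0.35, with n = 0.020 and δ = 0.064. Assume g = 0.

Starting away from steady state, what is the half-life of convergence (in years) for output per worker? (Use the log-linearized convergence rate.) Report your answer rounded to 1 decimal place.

half-life ≈ 12.7 years

Near the steady state the convergence rate is λ = (1 − α)(n + δ).
λ = (1 − 0.35) × 0.084 = 0.65 × 0.084 = 0.0546
Half-life = ln 2 / λ = 0.6931 / 0.0546 ≈ 12.69 years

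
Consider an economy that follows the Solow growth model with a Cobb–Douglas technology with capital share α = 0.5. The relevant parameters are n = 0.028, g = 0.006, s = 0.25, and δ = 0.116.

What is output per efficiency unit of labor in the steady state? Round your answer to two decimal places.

y* = 1.67

At the steady state, Δk = 0, so s·k^α = (n + g + δ)·k.
Rearranging, k^(1−α) = s / (n + g + δ).
k^0.5 = 0.25 / (0.028 + 0.006 + 0.116) = 0.25 / 0.150 = 1.6667
k* = 1.6667^(1/0.5) ≈ 2.7779
y* = (k*)^α = 2.7779^0.5 ≈ 1.6667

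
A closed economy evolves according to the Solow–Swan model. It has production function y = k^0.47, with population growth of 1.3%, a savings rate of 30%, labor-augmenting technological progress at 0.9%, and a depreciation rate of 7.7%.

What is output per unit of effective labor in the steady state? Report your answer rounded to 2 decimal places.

y* ≈ 2.67

Steady state requires s·f(k) = (n + g + δ)·k, i.e. s·k^α = (n + g + δ)·k.
Rearranging, k^(1−α) = s / (n + g + δ).
k^0.53 = 0.30 / (0.013 + 0.009 + 0.077) = 0.30 / 0.099 = 3.0303
k* = 3.0303^(1/0.53) ≈ 8.0996
y* = (k*)^α = 8.0996^0.47 ≈ 2.6729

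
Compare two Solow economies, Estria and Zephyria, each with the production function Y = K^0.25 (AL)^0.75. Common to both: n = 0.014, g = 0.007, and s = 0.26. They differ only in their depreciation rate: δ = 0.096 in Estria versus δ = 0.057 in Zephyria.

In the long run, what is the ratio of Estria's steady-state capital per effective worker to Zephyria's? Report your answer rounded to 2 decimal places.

ratio ≈ 0.58

Steady-state k* = [s/(n + g + δ)]^(1/(1−α)), so the ratio is [ (s_E/(n + g + δ)_E) / (s_Z/(n + g + δ)_Z) ]^1.3333.
s_E/(n + g + δ)_E = 0.26/0.117 = 2.2222; s_Z/(n + g + δ)_Z = 0.26/0.078 = 3.3333.
Ratio = (2.2222/3.3333)^1.3333 = 0.6667^1.3333 ≈ 0.5824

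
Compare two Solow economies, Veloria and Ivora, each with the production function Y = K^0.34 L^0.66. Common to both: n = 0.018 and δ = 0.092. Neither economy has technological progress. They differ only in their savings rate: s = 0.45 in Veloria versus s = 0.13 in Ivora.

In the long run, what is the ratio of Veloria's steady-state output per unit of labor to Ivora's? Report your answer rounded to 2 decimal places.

ratio ≈ 1.90

Steady-state y* = [s/(n + δ)]^(α/(1−α)), so the ratio is [ (s_V/(n + δ)_V) / (s_I/(n + δ)_I) ]^0.5152.
s_V/(n + δ)_V = 0.45/0.110 = 4.0909; s_I/(n + δ)_I = 0.13/0.110 = 1.1818.
Ratio = (4.0909/1.1818)^0.5152 = 3.4616^0.5152 ≈ 1.8960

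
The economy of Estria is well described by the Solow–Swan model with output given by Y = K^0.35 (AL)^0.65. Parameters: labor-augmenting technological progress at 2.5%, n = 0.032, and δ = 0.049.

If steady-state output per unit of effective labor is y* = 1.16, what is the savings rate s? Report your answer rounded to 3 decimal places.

At the steady state, Δk = 0, so s·k^α = (n + g + δ)·k.
Since y* = [s/(n + g + δ)]^(α/(1−α)), we have s/(n + g + δ) = (y*)^((1−α)/α) = 1.16^1.8571 = 1.3174.
Therefore s = 1.3174 × (n + g + δ) = 1.3174 × 0.106 = 0.1396.

s ≈ 0.140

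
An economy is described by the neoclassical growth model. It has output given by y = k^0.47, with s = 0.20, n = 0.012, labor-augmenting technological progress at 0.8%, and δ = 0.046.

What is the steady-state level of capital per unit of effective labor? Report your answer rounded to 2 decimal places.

k* ≈ 8.10

Steady state requires s·f(k) = (n + g + δ)·k, i.e. s·k^α = (n + g + δ)·k.
Dividing both sides by k: k^(1−α) = s / (n + g + δ).
k^0.53 = 0.20 / (0.012 + 0.008 + 0.046) = 0.20 / 0.066 = 3.0303
k* = 3.0303^(1/0.53) ≈ 8.0996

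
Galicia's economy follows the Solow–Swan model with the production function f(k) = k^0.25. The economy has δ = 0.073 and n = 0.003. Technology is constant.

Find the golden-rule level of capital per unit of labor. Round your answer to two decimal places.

The golden rule sets f'(k) = n + δ, i.e. α·k^(α−1) = n + δ.
So k^(1−α) = α / (n + δ) = 0.25 / 0.076 = 3.2895.
k_gold = 3.2895^(1/0.75) ≈ 4.8922

k_gold ≈ 4.89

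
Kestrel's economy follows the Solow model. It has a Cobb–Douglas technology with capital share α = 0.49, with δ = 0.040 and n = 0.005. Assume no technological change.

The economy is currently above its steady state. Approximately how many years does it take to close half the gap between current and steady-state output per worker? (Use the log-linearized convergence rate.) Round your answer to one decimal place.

Near the steady state the convergence rate is λ = (1 − α)(n + δ).
λ = (1 − 0.49) × 0.045 = 0.51 × 0.045 = 0.02295
Half-life = ln 2 / λ = 0.6931 / 0.02295 ≈ 30.20 years

t_½ ≈ 30.2 years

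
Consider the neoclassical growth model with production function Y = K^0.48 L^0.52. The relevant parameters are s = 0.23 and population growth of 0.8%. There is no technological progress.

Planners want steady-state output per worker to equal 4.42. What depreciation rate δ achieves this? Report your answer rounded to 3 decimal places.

δ ≈ 0.038

At the steady state, Δk = 0, so s·k^α = (n + δ)·k.
Since y* = [s/(n + δ)]^(α/(1−α)), we have s/(n + δ) = (y*)^((1−α)/α) = 4.42^1.0833 = 5.0025.
Therefore n + δ = s / 5.0025 = 0.23 / 5.0025 = 0.0460, so δ = 0.0460 − 0.008 = 0.0380.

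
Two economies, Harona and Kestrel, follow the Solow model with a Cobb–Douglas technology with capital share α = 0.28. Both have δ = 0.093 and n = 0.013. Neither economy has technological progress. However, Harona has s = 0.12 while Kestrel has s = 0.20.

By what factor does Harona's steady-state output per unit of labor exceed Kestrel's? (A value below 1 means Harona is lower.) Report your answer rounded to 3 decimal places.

y*_H / y*_K ≈ 0.820

Steady-state y* = [s/(n + δ)]^(α/(1−α)), so the ratio is [ (s_H/(n + δ)_H) / (s_K/(n + δ)_K) ]^0.3889.
s_H/(n + δ)_H = 0.12/0.106 = 1.1321; s_K/(n + δ)_K = 0.20/0.106 = 1.8868.
Ratio = (1.1321/1.8868)^0.3889 = 0.6000^0.3889 ≈ 0.8198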